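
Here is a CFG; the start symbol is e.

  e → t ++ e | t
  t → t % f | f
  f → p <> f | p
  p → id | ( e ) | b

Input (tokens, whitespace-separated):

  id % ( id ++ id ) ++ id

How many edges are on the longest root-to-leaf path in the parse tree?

[e [t [t [f [p id]]] % [f [p ( [e [t [f [p id]]] ++ [e [t [f [p id]]]]] )]]] ++ [e [t [f [p id]]]]]

9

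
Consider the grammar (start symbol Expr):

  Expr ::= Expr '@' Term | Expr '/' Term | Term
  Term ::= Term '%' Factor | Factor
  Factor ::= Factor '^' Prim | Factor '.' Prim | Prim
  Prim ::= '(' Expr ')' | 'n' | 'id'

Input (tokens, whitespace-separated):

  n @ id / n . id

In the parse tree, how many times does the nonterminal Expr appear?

[Expr [Expr [Expr [Term [Factor [Prim n]]]] @ [Term [Factor [Prim id]]]] / [Term [Factor [Factor [Prim n]] . [Prim id]]]]

3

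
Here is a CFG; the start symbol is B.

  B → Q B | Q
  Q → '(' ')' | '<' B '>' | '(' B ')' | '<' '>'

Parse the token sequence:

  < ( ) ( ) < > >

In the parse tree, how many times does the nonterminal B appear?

4

[B [Q < [B [Q ( )] [B [Q ( )] [B [Q < >]]]] >]]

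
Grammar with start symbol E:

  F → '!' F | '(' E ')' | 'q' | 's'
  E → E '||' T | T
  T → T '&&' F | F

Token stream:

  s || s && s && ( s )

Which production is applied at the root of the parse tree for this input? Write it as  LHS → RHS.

E → E '||' T

[E [E [T [F s]]] || [T [T [T [F s]] && [F s]] && [F ( [E [T [F s]]] )]]]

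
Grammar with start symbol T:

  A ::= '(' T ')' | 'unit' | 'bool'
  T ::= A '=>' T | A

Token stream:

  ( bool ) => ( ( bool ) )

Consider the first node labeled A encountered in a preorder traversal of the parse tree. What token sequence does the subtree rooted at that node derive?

( bool )

[T [A ( [T [A bool]] )] => [T [A ( [T [A ( [T [A bool]] )]] )]]]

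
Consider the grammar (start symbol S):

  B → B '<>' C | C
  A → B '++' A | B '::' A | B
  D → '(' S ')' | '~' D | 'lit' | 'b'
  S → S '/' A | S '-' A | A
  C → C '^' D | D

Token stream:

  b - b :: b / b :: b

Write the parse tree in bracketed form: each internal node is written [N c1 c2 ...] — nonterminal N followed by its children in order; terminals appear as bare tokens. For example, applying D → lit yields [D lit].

[S [S [S [A [B [C [D b]]]]] - [A [B [C [D b]]] :: [A [B [C [D b]]]]]] / [A [B [C [D b]]] :: [A [B [C [D b]]]]]]

S
S / A
S - A / A
A - A / A
B - A / A
C - A / A
D - A / A
b - A / A
b - B :: A / A
b - C :: A / A
b - D :: A / A
b - b :: A / A
b - b :: B / A
b - b :: C / A
b - b :: D / A
b - b :: b / A
b - b :: b / B :: A
b - b :: b / C :: A
b - b :: b / D :: A
b - b :: b / b :: A
b - b :: b / b :: B
b - b :: b / b :: C
b - b :: b / b :: D
b - b :: b / b :: b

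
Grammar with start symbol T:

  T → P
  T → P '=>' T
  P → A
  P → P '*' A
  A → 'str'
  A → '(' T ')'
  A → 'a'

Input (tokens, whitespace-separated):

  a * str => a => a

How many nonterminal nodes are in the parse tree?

11

[T [P [P [A a]] * [A str]] => [T [P [A a]] => [T [P [A a]]]]]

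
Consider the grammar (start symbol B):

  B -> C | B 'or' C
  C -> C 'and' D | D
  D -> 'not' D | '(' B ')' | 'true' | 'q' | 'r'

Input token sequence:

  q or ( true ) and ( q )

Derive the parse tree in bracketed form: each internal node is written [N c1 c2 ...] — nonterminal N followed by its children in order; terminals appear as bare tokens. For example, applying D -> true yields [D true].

[B [B [C [D q]]] or [C [C [D ( [B [C [D true]]] )]] and [D ( [B [C [D q]]] )]]]

B
B or C
C or C
D or C
q or C
q or C and D
q or D and D
q or ( B ) and D
q or ( C ) and D
q or ( D ) and D
q or ( true ) and D
q or ( true ) and ( B )
q or ( true ) and ( C )
q or ( true ) and ( D )
q or ( true ) and ( q )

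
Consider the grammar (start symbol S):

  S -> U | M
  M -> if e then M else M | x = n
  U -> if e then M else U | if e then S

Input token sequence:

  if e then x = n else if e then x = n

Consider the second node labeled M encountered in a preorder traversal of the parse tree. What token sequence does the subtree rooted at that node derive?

x = n

[S [U if e then [M x = n] else [U if e then [S [M x = n]]]]]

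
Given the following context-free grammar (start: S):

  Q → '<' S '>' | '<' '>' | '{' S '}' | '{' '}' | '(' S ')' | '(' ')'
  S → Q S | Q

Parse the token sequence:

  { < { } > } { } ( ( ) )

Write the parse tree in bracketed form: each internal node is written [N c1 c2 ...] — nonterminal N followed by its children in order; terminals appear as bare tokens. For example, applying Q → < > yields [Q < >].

[S [Q { [S [Q < [S [Q { }]] >]] }] [S [Q { }] [S [Q ( [S [Q ( )]] )]]]]

S
Q S
{ S } S
{ Q } S
{ < S > } S
{ < Q > } S
{ < { } > } S
{ < { } > } Q S
{ < { } > } { } S
{ < { } > } { } Q
{ < { } > } { } ( S )
{ < { } > } { } ( Q )
{ < { } > } { } ( ( ) )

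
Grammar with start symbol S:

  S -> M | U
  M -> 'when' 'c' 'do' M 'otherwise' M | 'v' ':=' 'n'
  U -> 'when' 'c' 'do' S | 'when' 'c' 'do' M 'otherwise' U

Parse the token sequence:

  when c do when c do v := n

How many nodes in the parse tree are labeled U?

2

[S [U when c do [S [U when c do [S [M v := n]]]]]]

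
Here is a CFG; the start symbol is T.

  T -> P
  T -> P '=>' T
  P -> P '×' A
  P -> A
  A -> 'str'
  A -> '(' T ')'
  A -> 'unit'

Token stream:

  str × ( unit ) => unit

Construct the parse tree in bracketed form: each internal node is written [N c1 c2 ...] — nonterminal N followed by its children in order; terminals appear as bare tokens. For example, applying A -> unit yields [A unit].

T
P => T
P × A => T
A × A => T
str × A => T
str × ( T ) => T
str × ( P ) => T
str × ( A ) => T
str × ( unit ) => T
str × ( unit ) => P
str × ( unit ) => A
str × ( unit ) => unit

[T [P [P [A str]] × [A ( [T [P [A unit]]] )]] => [T [P [A unit]]]]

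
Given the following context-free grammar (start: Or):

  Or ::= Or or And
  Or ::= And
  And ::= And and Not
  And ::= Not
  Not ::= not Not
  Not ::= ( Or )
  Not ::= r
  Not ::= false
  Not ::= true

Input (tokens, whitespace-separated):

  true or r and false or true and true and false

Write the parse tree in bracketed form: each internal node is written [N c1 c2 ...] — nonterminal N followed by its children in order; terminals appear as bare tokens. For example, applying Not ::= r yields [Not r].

[Or [Or [Or [And [Not true]]] or [And [And [Not r]] and [Not false]]] or [And [And [And [Not true]] and [Not true]] and [Not false]]]

Or
Or or And
Or or And or And
And or And or And
Not or And or And
true or And or And
true or And and Not or And
true or Not and Not or And
true or r and Not or And
true or r and false or And
true or r and false or And and Not
true or r and false or And and Not and Not
true or r and false or Not and Not and Not
true or r and false or true and Not and Not
true or r and false or true and true and Not
true or r and false or true and true and false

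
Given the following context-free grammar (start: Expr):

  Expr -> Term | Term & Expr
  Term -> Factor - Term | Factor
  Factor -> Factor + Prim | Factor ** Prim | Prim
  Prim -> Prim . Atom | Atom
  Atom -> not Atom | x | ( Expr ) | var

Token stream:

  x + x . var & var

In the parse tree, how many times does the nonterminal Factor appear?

3

[Expr [Term [Factor [Factor [Prim [Atom x]]] + [Prim [Prim [Atom x]] . [Atom var]]]] & [Expr [Term [Factor [Prim [Atom var]]]]]]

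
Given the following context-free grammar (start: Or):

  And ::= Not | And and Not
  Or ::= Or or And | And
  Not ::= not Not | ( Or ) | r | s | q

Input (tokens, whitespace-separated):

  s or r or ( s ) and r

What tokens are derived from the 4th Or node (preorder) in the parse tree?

s

[Or [Or [Or [And [Not s]]] or [And [Not r]]] or [And [And [Not ( [Or [And [Not s]]] )]] and [Not r]]]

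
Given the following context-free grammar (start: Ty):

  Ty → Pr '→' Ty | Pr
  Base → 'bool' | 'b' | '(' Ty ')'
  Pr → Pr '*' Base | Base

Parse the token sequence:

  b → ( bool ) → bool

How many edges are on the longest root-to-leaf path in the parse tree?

[Ty [Pr [Base b]] → [Ty [Pr [Base ( [Ty [Pr [Base bool]]] )]] → [Ty [Pr [Base bool]]]]]

7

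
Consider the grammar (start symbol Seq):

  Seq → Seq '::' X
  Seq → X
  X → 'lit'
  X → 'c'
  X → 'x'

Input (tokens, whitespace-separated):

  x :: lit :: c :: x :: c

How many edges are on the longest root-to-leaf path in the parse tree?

6

[Seq [Seq [Seq [Seq [Seq [X x]] :: [X lit]] :: [X c]] :: [X x]] :: [X c]]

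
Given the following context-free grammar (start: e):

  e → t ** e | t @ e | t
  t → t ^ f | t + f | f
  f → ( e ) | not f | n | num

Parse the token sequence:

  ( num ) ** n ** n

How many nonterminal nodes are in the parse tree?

[e [t [f ( [e [t [f num]]] )]] ** [e [t [f n]] ** [e [t [f n]]]]]

12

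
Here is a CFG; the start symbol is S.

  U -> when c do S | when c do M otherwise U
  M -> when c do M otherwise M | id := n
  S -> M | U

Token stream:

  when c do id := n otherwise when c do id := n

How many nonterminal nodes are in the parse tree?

[S [U when c do [M id := n] otherwise [U when c do [S [M id := n]]]]]

6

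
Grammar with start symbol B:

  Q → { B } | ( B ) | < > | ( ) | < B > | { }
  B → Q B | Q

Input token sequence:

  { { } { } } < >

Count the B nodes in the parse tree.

[B [Q { [B [Q { }] [B [Q { }]]] }] [B [Q < >]]]

4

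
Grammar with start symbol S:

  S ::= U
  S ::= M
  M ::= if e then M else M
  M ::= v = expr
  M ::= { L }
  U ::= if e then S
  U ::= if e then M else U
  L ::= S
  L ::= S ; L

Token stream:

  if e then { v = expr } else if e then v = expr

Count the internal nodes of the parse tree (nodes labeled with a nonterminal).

[S [U if e then [M { [L [S [M v = expr]]] }] else [U if e then [S [M v = expr]]]]]

9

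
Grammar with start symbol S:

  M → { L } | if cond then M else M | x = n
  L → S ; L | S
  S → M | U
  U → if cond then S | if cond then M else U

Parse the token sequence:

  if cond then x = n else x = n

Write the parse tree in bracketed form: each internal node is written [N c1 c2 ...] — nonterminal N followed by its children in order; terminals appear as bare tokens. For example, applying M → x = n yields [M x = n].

[S [M if cond then [M x = n] else [M x = n]]]

S
M
if cond then M else M
if cond then x = n else M
if cond then x = n else x = n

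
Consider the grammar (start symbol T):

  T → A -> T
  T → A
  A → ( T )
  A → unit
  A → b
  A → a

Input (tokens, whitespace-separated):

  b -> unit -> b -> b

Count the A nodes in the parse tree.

[T [A b] -> [T [A unit] -> [T [A b] -> [T [A b]]]]]

4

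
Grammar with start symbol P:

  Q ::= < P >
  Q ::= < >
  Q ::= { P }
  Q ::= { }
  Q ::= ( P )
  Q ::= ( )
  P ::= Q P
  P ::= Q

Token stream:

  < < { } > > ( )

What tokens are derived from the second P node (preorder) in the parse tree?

[P [Q < [P [Q < [P [Q { }]] >]] >] [P [Q ( )]]]

< { } >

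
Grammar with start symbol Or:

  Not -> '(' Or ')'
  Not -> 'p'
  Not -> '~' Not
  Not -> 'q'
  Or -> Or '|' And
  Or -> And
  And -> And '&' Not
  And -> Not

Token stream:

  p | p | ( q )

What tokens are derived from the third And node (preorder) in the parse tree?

[Or [Or [Or [And [Not p]]] | [And [Not p]]] | [And [Not ( [Or [And [Not q]]] )]]]

( q )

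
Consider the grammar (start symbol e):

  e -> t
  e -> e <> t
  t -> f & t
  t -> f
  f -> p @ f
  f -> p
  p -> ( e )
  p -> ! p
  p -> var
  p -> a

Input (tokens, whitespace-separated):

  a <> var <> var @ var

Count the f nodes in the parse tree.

[e [e [e [t [f [p a]]]] <> [t [f [p var]]]] <> [t [f [p var] @ [f [p var]]]]]

4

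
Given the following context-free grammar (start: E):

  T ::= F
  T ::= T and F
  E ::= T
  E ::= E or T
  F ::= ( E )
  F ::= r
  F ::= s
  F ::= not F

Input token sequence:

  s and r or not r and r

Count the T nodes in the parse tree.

4

[E [E [T [T [F s]] and [F r]]] or [T [T [F not [F r]]] and [F r]]]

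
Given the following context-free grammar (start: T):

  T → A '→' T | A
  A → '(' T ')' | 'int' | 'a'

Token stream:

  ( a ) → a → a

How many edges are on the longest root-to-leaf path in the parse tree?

[T [A ( [T [A a]] )] → [T [A a] → [T [A a]]]]

4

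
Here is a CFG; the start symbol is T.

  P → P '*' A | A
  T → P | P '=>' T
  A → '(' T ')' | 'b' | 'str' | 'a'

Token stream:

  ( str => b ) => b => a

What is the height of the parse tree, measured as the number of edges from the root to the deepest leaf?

7

[T [P [A ( [T [P [A str]] => [T [P [A b]]]] )]] => [T [P [A b]] => [T [P [A a]]]]]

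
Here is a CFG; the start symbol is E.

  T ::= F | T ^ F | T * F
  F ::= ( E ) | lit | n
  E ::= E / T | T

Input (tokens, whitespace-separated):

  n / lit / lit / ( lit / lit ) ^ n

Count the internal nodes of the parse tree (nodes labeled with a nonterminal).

20

[E [E [E [E [T [F n]]] / [T [F lit]]] / [T [F lit]]] / [T [T [F ( [E [E [T [F lit]]] / [T [F lit]]] )]] ^ [F n]]]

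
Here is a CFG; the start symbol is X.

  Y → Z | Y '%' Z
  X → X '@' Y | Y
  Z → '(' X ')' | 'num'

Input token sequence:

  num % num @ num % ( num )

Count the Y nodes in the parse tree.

5

[X [X [Y [Y [Z num]] % [Z num]]] @ [Y [Y [Z num]] % [Z ( [X [Y [Z num]]] )]]]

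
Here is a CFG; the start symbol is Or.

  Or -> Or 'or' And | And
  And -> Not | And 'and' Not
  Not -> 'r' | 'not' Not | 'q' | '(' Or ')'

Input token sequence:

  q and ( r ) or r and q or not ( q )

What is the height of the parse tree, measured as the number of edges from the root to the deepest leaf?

8

[Or [Or [Or [And [And [Not q]] and [Not ( [Or [And [Not r]]] )]]] or [And [And [Not r]] and [Not q]]] or [And [Not not [Not ( [Or [And [Not q]]] )]]]]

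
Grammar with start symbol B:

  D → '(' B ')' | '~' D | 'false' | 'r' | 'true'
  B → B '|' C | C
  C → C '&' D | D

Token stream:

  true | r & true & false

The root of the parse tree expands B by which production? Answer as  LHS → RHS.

B → B '|' C

[B [B [C [D true]]] | [C [C [C [D r]] & [D true]] & [D false]]]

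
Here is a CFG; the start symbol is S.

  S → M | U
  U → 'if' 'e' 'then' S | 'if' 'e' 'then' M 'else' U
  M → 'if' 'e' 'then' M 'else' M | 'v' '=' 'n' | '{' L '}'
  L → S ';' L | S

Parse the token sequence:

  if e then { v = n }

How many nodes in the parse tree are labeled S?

3

[S [U if e then [S [M { [L [S [M v = n]]] }]]]]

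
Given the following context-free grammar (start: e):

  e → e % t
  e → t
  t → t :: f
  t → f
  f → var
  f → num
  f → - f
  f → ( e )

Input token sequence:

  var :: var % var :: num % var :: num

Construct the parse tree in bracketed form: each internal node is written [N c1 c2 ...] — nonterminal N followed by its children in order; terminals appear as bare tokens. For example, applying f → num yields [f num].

[e [e [e [t [t [f var]] :: [f var]]] % [t [t [f var]] :: [f num]]] % [t [t [f var]] :: [f num]]]

e
e % t
e % t % t
t % t % t
t :: f % t % t
f :: f % t % t
var :: f % t % t
var :: var % t % t
var :: var % t :: f % t
var :: var % f :: f % t
var :: var % var :: f % t
var :: var % var :: num % t
var :: var % var :: num % t :: f
var :: var % var :: num % f :: f
var :: var % var :: num % var :: f
var :: var % var :: num % var :: num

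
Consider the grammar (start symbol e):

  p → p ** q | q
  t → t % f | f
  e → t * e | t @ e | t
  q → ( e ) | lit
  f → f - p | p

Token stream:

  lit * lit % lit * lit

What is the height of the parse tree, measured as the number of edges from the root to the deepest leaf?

[e [t [f [p [q lit]]]] * [e [t [t [f [p [q lit]]]] % [f [p [q lit]]]] * [e [t [f [p [q lit]]]]]]]

7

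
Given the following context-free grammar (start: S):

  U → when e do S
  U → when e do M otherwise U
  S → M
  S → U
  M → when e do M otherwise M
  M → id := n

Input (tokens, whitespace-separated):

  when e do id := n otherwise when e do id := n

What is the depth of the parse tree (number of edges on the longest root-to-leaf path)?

[S [U when e do [M id := n] otherwise [U when e do [S [M id := n]]]]]

5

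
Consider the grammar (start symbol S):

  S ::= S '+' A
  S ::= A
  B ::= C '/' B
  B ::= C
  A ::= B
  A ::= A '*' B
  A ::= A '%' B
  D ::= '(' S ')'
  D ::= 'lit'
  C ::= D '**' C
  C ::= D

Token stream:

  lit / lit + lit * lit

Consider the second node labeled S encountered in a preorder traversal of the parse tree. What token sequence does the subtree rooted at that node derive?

[S [S [A [B [C [D lit]] / [B [C [D lit]]]]]] + [A [A [B [C [D lit]]]] * [B [C [D lit]]]]]

lit / lit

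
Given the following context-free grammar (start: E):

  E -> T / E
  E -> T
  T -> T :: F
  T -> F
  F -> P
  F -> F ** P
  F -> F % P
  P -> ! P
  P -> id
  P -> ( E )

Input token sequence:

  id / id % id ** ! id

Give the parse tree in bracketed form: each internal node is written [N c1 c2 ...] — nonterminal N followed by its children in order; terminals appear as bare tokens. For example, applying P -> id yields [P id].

E
T / E
F / E
P / E
id / E
id / T
id / F
id / F ** P
id / F % P ** P
id / P % P ** P
id / id % P ** P
id / id % id ** P
id / id % id ** ! P
id / id % id ** ! id

[E [T [F [P id]]] / [E [T [F [F [F [P id]] % [P id]] ** [P ! [P id]]]]]]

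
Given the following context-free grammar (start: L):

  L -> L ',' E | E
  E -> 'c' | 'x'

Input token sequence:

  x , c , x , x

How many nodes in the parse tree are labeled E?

4

[L [L [L [L [E x]] , [E c]] , [E x]] , [E x]]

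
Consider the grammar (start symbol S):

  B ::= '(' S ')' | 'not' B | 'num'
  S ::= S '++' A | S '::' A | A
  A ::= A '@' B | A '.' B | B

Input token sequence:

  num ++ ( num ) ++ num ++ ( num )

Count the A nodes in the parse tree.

6

[S [S [S [S [A [B num]]] ++ [A [B ( [S [A [B num]]] )]]] ++ [A [B num]]] ++ [A [B ( [S [A [B num]]] )]]]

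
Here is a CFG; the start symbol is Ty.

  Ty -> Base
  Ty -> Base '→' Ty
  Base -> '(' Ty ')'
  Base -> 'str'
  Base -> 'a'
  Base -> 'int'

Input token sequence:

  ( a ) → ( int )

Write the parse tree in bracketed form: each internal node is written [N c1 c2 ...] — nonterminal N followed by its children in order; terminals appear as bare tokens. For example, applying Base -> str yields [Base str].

Ty
Base → Ty
( Ty ) → Ty
( Base ) → Ty
( a ) → Ty
( a ) → Base
( a ) → ( Ty )
( a ) → ( Base )
( a ) → ( int )

[Ty [Base ( [Ty [Base a]] )] → [Ty [Base ( [Ty [Base int]] )]]]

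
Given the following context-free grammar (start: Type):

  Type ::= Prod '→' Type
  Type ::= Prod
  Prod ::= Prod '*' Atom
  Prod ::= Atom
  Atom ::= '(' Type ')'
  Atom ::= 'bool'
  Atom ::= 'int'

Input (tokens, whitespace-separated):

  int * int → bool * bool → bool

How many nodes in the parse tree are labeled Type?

[Type [Prod [Prod [Atom int]] * [Atom int]] → [Type [Prod [Prod [Atom bool]] * [Atom bool]] → [Type [Prod [Atom bool]]]]]

3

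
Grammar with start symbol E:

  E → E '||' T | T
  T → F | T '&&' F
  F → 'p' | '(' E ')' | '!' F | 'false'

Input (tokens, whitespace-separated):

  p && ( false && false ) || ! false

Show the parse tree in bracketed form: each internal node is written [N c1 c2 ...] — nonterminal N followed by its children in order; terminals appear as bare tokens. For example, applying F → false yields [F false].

E
E || T
T || T
T && F || T
F && F || T
p && F || T
p && ( E ) || T
p && ( T ) || T
p && ( T && F ) || T
p && ( F && F ) || T
p && ( false && F ) || T
p && ( false && false ) || T
p && ( false && false ) || F
p && ( false && false ) || ! F
p && ( false && false ) || ! false

[E [E [T [T [F p]] && [F ( [E [T [T [F false]] && [F false]]] )]]] || [T [F ! [F false]]]]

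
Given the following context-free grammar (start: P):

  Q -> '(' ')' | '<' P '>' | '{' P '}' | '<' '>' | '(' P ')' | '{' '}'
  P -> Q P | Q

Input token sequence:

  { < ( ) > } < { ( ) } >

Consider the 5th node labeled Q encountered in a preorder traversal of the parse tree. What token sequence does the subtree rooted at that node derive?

{ ( ) }

[P [Q { [P [Q < [P [Q ( )]] >]] }] [P [Q < [P [Q { [P [Q ( )]] }]] >]]]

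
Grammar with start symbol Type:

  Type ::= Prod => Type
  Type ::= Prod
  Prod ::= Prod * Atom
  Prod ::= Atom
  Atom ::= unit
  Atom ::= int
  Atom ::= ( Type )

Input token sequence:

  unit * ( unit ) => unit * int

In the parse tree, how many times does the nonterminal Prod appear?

[Type [Prod [Prod [Atom unit]] * [Atom ( [Type [Prod [Atom unit]]] )]] => [Type [Prod [Prod [Atom unit]] * [Atom int]]]]

5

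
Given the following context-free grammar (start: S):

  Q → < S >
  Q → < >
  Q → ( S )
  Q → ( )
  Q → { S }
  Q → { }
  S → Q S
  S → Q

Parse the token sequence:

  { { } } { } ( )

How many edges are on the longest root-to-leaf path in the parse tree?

[S [Q { [S [Q { }]] }] [S [Q { }] [S [Q ( )]]]]

4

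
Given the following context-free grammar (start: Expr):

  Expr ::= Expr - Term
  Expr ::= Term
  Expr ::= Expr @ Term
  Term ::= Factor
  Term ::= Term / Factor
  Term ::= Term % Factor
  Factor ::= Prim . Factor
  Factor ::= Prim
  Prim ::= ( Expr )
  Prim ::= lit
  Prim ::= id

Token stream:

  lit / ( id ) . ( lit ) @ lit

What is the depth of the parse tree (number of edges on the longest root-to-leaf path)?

[Expr [Expr [Term [Term [Factor [Prim lit]]] / [Factor [Prim ( [Expr [Term [Factor [Prim id]]]] )] . [Factor [Prim ( [Expr [Term [Factor [Prim lit]]]] )]]]]] @ [Term [Factor [Prim lit]]]]

10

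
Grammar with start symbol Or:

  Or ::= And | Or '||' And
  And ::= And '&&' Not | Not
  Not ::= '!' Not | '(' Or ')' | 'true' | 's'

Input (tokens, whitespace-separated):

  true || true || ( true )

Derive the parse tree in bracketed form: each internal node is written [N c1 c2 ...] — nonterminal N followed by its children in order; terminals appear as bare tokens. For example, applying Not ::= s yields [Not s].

Or
Or || And
Or || And || And
And || And || And
Not || And || And
true || And || And
true || Not || And
true || true || And
true || true || Not
true || true || ( Or )
true || true || ( And )
true || true || ( Not )
true || true || ( true )

[Or [Or [Or [And [Not true]]] || [And [Not true]]] || [And [Not ( [Or [And [Not true]]] )]]]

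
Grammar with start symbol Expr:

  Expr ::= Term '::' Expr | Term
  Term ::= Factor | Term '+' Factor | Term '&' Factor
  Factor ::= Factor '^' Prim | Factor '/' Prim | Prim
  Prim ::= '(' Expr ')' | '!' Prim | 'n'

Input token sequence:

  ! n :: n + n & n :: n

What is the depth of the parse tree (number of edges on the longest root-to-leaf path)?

7

[Expr [Term [Factor [Prim ! [Prim n]]]] :: [Expr [Term [Term [Term [Factor [Prim n]]] + [Factor [Prim n]]] & [Factor [Prim n]]] :: [Expr [Term [Factor [Prim n]]]]]]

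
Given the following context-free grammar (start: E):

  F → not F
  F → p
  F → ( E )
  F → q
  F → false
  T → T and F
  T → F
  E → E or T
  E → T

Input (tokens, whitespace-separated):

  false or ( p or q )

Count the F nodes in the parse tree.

4

[E [E [T [F false]]] or [T [F ( [E [E [T [F p]]] or [T [F q]]] )]]]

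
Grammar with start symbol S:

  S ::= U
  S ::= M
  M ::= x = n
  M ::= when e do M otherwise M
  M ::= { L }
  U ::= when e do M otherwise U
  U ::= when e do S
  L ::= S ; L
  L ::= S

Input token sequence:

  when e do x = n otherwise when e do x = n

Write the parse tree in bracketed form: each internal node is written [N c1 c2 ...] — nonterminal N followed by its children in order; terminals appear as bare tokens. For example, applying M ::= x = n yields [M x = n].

S
U
when e do M otherwise U
when e do x = n otherwise U
when e do x = n otherwise when e do S
when e do x = n otherwise when e do M
when e do x = n otherwise when e do x = n

[S [U when e do [M x = n] otherwise [U when e do [S [M x = n]]]]]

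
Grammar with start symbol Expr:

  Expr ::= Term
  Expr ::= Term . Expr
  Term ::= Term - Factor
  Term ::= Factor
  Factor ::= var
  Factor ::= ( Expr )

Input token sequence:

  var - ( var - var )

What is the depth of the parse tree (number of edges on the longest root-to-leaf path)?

[Expr [Term [Term [Factor var]] - [Factor ( [Expr [Term [Term [Factor var]] - [Factor var]]] )]]]

7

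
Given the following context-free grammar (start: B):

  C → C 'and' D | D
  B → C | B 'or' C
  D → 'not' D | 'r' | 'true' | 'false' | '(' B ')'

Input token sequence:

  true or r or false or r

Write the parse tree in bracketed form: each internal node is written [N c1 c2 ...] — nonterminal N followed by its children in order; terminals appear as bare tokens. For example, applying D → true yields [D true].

B
B or C
B or C or C
B or C or C or C
C or C or C or C
D or C or C or C
true or C or C or C
true or D or C or C
true or r or C or C
true or r or D or C
true or r or false or C
true or r or false or D
true or r or false or r

[B [B [B [B [C [D true]]] or [C [D r]]] or [C [D false]]] or [C [D r]]]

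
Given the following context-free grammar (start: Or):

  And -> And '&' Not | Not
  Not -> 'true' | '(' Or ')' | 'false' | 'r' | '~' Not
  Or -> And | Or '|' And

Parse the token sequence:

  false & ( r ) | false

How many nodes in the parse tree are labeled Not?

[Or [Or [And [And [Not false]] & [Not ( [Or [And [Not r]]] )]]] | [And [Not false]]]

4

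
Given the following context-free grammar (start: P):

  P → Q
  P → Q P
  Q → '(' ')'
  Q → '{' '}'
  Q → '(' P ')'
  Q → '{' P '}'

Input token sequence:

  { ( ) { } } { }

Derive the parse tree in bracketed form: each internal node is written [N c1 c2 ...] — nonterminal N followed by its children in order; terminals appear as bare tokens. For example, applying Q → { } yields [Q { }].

P
Q P
{ P } P
{ Q P } P
{ ( ) P } P
{ ( ) Q } P
{ ( ) { } } P
{ ( ) { } } Q
{ ( ) { } } { }

[P [Q { [P [Q ( )] [P [Q { }]]] }] [P [Q { }]]]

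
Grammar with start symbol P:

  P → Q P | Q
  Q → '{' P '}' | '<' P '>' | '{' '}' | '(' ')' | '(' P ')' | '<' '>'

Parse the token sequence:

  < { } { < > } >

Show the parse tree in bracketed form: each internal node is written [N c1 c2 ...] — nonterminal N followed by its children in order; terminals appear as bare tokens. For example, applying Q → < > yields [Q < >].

[P [Q < [P [Q { }] [P [Q { [P [Q < >]] }]]] >]]

P
Q
< P >
< Q P >
< { } P >
< { } Q >
< { } { P } >
< { } { Q } >
< { } { < > } >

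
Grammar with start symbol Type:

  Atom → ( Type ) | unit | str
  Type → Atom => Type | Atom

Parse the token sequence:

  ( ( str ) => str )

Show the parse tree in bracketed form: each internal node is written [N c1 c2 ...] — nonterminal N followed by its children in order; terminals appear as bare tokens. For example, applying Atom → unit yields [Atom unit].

[Type [Atom ( [Type [Atom ( [Type [Atom str]] )] => [Type [Atom str]]] )]]

Type
Atom
( Type )
( Atom => Type )
( ( Type ) => Type )
( ( Atom ) => Type )
( ( str ) => Type )
( ( str ) => Atom )
( ( str ) => str )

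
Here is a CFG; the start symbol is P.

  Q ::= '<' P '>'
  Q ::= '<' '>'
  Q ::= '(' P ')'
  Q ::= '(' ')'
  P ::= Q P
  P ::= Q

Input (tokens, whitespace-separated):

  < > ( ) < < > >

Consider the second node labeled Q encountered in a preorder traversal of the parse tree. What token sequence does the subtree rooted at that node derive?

( )

[P [Q < >] [P [Q ( )] [P [Q < [P [Q < >]] >]]]]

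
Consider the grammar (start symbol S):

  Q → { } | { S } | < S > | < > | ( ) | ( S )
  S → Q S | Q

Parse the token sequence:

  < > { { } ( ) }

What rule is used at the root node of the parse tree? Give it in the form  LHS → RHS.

S → Q S

[S [Q < >] [S [Q { [S [Q { }] [S [Q ( )]]] }]]]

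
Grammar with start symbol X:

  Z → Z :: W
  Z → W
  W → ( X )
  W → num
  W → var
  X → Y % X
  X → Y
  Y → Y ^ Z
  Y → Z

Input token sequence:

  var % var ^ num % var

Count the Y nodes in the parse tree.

[X [Y [Z [W var]]] % [X [Y [Y [Z [W var]]] ^ [Z [W num]]] % [X [Y [Z [W var]]]]]]

4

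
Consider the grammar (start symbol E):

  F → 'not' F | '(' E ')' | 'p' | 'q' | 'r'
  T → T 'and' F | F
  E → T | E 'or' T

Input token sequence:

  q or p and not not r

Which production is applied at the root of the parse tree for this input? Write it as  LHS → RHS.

[E [E [T [F q]]] or [T [T [F p]] and [F not [F not [F r]]]]]

E → E 'or' T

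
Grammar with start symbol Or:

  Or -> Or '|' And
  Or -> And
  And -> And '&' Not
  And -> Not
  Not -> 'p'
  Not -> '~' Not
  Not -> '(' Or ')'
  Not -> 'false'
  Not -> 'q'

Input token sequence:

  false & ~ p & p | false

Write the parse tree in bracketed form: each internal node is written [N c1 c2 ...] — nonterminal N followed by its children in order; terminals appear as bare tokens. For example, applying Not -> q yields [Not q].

[Or [Or [And [And [And [Not false]] & [Not ~ [Not p]]] & [Not p]]] | [And [Not false]]]

Or
Or | And
And | And
And & Not | And
And & Not & Not | And
Not & Not & Not | And
false & Not & Not | And
false & ~ Not & Not | And
false & ~ p & Not | And
false & ~ p & p | And
false & ~ p & p | Not
false & ~ p & p | false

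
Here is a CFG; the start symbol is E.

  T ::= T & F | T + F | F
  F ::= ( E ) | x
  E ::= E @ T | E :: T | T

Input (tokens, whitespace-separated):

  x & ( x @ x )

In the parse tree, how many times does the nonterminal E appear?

3

[E [T [T [F x]] & [F ( [E [E [T [F x]]] @ [T [F x]]] )]]]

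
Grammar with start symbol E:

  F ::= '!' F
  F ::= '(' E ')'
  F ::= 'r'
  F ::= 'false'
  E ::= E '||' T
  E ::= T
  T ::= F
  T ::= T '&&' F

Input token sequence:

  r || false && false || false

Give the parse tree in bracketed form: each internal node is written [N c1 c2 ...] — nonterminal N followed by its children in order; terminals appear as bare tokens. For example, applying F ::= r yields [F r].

E
E || T
E || T || T
T || T || T
F || T || T
r || T || T
r || T && F || T
r || F && F || T
r || false && F || T
r || false && false || T
r || false && false || F
r || false && false || false

[E [E [E [T [F r]]] || [T [T [F false]] && [F false]]] || [T [F false]]]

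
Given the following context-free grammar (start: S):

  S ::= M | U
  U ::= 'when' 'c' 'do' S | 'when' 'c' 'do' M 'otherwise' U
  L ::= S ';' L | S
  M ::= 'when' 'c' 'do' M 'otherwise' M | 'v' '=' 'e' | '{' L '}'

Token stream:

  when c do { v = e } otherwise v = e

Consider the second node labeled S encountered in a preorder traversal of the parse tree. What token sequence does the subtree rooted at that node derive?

[S [M when c do [M { [L [S [M v = e]]] }] otherwise [M v = e]]]

v = e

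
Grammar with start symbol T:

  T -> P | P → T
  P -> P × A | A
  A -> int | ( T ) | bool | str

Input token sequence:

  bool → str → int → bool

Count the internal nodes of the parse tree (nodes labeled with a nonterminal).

[T [P [A bool]] → [T [P [A str]] → [T [P [A int]] → [T [P [A bool]]]]]]

12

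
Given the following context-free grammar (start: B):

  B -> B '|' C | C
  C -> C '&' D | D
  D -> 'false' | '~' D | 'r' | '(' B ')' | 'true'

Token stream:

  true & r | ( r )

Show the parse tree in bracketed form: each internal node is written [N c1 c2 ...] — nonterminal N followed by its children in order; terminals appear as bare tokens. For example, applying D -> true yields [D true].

B
B | C
C | C
C & D | C
D & D | C
true & D | C
true & r | C
true & r | D
true & r | ( B )
true & r | ( C )
true & r | ( D )
true & r | ( r )

[B [B [C [C [D true]] & [D r]]] | [C [D ( [B [C [D r]]] )]]]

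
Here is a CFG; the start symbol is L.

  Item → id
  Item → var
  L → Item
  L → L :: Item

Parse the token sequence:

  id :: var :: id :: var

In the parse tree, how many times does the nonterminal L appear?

4

[L [L [L [L [Item id]] :: [Item var]] :: [Item id]] :: [Item var]]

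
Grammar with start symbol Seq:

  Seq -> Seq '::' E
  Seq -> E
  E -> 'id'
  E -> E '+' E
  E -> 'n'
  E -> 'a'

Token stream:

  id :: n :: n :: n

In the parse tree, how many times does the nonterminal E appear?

4

[Seq [Seq [Seq [Seq [E id]] :: [E n]] :: [E n]] :: [E n]]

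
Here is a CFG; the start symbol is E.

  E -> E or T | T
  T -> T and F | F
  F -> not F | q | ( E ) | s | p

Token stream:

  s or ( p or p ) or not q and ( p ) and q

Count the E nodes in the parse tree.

[E [E [E [T [F s]]] or [T [F ( [E [E [T [F p]]] or [T [F p]]] )]]] or [T [T [T [F not [F q]]] and [F ( [E [T [F p]]] )]] and [F q]]]

6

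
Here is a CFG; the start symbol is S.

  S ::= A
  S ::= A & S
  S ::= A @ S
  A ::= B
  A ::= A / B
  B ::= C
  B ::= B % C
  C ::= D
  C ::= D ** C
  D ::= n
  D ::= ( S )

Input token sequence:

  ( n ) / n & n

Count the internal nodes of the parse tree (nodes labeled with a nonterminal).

19

[S [A [A [B [C [D ( [S [A [B [C [D n]]]]] )]]]] / [B [C [D n]]]] & [S [A [B [C [D n]]]]]]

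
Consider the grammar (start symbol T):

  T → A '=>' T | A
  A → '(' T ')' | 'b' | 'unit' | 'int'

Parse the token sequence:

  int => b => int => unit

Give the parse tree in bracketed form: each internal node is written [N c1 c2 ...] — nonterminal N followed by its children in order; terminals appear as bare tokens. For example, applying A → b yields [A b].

T
A => T
int => T
int => A => T
int => b => T
int => b => A => T
int => b => int => T
int => b => int => A
int => b => int => unit

[T [A int] => [T [A b] => [T [A int] => [T [A unit]]]]]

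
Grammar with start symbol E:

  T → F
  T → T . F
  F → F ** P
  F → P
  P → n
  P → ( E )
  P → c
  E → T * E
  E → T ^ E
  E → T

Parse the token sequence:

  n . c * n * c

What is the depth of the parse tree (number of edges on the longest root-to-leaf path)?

6

[E [T [T [F [P n]]] . [F [P c]]] * [E [T [F [P n]]] * [E [T [F [P c]]]]]]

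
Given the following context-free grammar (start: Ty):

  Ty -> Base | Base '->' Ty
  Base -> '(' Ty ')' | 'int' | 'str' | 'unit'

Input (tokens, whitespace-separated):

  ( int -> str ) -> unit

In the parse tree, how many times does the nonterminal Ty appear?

4

[Ty [Base ( [Ty [Base int] -> [Ty [Base str]]] )] -> [Ty [Base unit]]]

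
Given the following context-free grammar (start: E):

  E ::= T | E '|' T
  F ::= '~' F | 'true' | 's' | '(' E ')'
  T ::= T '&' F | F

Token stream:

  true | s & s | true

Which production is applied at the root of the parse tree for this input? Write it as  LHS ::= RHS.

E ::= E '|' T

[E [E [E [T [F true]]] | [T [T [F s]] & [F s]]] | [T [F true]]]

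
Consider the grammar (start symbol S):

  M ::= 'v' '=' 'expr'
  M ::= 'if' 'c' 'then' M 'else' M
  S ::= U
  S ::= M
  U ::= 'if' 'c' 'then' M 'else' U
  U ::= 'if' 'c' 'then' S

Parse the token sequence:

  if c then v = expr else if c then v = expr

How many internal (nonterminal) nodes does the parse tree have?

6

[S [U if c then [M v = expr] else [U if c then [S [M v = expr]]]]]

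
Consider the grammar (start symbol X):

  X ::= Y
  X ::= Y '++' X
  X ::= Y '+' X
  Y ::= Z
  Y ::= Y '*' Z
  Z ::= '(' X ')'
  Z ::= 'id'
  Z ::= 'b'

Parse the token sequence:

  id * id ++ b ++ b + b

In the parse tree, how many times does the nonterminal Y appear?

[X [Y [Y [Z id]] * [Z id]] ++ [X [Y [Z b]] ++ [X [Y [Z b]] + [X [Y [Z b]]]]]]

5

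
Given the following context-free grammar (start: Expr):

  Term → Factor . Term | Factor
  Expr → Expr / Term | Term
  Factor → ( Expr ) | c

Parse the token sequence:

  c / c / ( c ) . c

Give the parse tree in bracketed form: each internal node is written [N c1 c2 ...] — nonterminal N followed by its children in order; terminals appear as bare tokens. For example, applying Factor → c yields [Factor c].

Expr
Expr / Term
Expr / Term / Term
Term / Term / Term
Factor / Term / Term
c / Term / Term
c / Factor / Term
c / c / Term
c / c / Factor . Term
c / c / ( Expr ) . Term
c / c / ( Term ) . Term
c / c / ( Factor ) . Term
c / c / ( c ) . Term
c / c / ( c ) . Factor
c / c / ( c ) . c

[Expr [Expr [Expr [Term [Factor c]]] / [Term [Factor c]]] / [Term [Factor ( [Expr [Term [Factor c]]] )] . [Term [Factor c]]]]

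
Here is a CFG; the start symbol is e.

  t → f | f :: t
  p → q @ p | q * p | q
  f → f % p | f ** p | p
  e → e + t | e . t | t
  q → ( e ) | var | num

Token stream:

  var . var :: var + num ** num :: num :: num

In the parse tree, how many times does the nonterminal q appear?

[e [e [e [t [f [p [q var]]]]] . [t [f [p [q var]]] :: [t [f [p [q var]]]]]] + [t [f [f [p [q num]]] ** [p [q num]]] :: [t [f [p [q num]]] :: [t [f [p [q num]]]]]]]

7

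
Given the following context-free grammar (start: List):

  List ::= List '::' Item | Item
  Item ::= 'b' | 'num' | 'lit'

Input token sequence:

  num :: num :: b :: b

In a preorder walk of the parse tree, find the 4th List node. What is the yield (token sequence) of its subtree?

num

[List [List [List [List [Item num]] :: [Item num]] :: [Item b]] :: [Item b]]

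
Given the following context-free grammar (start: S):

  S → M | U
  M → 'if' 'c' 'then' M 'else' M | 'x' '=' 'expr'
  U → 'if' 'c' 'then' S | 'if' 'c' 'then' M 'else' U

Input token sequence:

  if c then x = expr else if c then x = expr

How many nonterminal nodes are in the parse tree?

6

[S [U if c then [M x = expr] else [U if c then [S [M x = expr]]]]]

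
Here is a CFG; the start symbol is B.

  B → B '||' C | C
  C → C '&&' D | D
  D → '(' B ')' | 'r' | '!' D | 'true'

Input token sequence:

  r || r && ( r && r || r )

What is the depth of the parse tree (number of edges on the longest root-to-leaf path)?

[B [B [C [D r]]] || [C [C [D r]] && [D ( [B [B [C [C [D r]] && [D r]]] || [C [D r]]] )]]]

8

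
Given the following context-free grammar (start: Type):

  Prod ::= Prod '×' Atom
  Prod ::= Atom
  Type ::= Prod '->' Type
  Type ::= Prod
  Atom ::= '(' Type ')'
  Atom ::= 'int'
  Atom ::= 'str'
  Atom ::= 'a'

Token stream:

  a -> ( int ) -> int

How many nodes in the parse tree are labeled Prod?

4

[Type [Prod [Atom a]] -> [Type [Prod [Atom ( [Type [Prod [Atom int]]] )]] -> [Type [Prod [Atom int]]]]]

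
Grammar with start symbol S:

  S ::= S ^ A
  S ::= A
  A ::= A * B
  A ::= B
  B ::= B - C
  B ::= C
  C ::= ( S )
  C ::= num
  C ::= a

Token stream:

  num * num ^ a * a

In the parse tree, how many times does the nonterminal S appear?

[S [S [A [A [B [C num]]] * [B [C num]]]] ^ [A [A [B [C a]]] * [B [C a]]]]

2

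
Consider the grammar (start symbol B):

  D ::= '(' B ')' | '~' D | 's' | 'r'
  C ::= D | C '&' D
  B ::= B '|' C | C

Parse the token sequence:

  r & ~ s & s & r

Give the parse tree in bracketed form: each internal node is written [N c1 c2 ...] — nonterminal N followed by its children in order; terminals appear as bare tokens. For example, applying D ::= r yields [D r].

B
C
C & D
C & D & D
C & D & D & D
D & D & D & D
r & D & D & D
r & ~ D & D & D
r & ~ s & D & D
r & ~ s & s & D
r & ~ s & s & r

[B [C [C [C [C [D r]] & [D ~ [D s]]] & [D s]] & [D r]]]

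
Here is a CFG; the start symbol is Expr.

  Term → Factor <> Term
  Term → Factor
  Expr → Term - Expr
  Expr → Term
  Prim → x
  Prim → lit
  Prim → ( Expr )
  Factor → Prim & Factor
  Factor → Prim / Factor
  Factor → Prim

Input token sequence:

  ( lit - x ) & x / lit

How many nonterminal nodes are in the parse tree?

16

[Expr [Term [Factor [Prim ( [Expr [Term [Factor [Prim lit]]] - [Expr [Term [Factor [Prim x]]]]] )] & [Factor [Prim x] / [Factor [Prim lit]]]]]]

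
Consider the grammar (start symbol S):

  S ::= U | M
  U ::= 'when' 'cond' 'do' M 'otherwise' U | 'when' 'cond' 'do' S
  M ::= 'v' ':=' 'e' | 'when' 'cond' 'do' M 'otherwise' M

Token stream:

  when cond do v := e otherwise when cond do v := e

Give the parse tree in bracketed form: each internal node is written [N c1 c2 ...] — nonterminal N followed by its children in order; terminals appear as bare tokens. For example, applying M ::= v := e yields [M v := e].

[S [U when cond do [M v := e] otherwise [U when cond do [S [M v := e]]]]]

S
U
when cond do M otherwise U
when cond do v := e otherwise U
when cond do v := e otherwise when cond do S
when cond do v := e otherwise when cond do M
when cond do v := e otherwise when cond do v := e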